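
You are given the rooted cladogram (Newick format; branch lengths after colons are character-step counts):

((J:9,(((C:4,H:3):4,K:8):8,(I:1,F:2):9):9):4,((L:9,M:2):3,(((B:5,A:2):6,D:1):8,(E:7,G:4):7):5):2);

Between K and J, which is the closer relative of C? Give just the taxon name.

K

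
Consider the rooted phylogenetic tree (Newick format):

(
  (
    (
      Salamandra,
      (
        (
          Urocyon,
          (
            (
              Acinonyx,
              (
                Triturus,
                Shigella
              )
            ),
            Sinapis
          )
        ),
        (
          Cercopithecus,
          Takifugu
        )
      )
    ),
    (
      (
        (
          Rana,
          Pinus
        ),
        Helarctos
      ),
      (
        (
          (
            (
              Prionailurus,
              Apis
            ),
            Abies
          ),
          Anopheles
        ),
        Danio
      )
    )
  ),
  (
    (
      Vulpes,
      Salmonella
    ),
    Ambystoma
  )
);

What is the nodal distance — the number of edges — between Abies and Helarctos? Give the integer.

6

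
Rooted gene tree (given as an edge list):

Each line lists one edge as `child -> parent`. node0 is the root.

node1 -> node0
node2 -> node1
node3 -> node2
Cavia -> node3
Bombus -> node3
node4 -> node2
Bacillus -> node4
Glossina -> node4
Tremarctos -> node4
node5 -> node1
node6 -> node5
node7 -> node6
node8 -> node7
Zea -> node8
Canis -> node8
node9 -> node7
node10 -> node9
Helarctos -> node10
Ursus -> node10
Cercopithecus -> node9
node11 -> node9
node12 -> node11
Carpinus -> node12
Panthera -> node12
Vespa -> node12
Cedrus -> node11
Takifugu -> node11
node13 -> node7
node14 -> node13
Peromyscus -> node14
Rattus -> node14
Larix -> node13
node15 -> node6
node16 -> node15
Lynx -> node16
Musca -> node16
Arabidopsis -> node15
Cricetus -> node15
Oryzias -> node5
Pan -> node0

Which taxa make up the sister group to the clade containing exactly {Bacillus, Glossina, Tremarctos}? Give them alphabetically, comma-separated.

The clade containing exactly {Bacillus, Glossina, Tremarctos} attaches to the tree at the node subtending ((Cavia,Bombus),(Bacillus,Glossina,Tremarctos)).
The other lineage descending from that same node — the sister group — is (Cavia,Bombus); its 2 tips in alphabetical order are the answer.

Bombus, Cavia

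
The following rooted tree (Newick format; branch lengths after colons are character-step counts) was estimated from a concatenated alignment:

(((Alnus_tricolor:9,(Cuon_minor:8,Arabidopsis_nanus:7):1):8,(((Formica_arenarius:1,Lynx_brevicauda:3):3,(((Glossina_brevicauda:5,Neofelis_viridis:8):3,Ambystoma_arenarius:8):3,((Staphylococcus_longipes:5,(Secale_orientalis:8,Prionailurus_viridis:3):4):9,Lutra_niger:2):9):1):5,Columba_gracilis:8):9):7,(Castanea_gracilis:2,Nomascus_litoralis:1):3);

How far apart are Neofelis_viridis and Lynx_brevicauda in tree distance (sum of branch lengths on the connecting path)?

21

The path runs Neofelis_viridis → … → MRCA → … → Lynx_brevicauda; the MRCA is the node subtending ((Formica_arenarius,Lynx_brevicauda),(((Glossina_brevicauda,Neofelis_viridis),Ambystoma_arenarius),((Staphylococcus_longipes,(Secale_orientalis,Prionailurus_viridis)),Lutra_niger))).
Branch lengths along that path: 8 + 3 + 3 + 1 + 3 + 3 = 21.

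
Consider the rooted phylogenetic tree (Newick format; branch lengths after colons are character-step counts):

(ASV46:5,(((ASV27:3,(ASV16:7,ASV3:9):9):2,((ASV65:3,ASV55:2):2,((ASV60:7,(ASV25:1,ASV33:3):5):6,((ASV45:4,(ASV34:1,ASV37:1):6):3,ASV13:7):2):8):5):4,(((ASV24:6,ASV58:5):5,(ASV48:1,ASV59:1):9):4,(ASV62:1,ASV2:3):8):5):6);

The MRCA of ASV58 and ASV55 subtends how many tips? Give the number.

The MRCA of ASV58 and ASV55 is the node subtending (((ASV27,(ASV16,ASV3)),((ASV65,ASV55),((ASV60,(ASV25,ASV33)),((ASV45,(ASV34,ASV37)),ASV13)))),(((ASV24,ASV58),(ASV48,ASV59)),(ASV62,ASV2))).
That clade contains 18 terminal taxa: ASV13, ASV16, ASV2, ASV24, ASV25, ASV27, ASV3, ASV33, ASV34, ASV37, ASV45, ASV48, ASV55, ASV58, ASV59, ASV60, ASV62, ASV65.

18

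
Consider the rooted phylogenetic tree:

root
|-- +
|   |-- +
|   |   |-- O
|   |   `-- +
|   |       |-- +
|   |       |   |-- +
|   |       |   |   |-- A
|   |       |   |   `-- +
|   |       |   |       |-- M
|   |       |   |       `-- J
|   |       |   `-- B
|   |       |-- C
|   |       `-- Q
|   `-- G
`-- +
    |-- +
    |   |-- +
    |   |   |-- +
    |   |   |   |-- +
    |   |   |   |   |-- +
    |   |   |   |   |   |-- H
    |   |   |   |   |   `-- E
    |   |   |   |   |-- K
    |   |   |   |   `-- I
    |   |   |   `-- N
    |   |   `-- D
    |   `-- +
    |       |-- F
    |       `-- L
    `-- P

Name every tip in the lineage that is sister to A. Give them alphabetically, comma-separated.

A attaches to the tree at the node subtending (A,(M,J)).
The other lineage descending from that same node — the sister group — is (M,J); its 2 tips in alphabetical order are the answer.

J, M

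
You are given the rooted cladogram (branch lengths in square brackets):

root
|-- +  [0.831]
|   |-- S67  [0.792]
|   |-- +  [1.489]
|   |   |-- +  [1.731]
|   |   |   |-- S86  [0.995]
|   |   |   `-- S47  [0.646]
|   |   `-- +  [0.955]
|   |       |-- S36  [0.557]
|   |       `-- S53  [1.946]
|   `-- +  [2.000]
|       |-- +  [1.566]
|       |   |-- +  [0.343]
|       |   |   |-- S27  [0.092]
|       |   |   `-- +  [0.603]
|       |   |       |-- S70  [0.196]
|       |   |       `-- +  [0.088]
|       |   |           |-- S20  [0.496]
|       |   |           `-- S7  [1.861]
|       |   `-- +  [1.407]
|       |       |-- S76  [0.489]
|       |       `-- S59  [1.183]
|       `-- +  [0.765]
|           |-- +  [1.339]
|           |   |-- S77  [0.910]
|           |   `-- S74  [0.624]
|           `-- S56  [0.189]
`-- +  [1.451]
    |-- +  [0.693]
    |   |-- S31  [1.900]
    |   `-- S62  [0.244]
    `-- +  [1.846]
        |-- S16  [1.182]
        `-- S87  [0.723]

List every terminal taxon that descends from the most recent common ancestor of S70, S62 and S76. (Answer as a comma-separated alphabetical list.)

Tracing S70: it sits inside (S70,(S20,S7)).
Tracing S62: it sits inside (S31,S62).
Tracing S76: it sits inside (S76,S59).
The smallest clade enclosing all 3 is the whole tree (their MRCA is the root), so the answer is all 18 tips in alphabetical order.

S16, S20, S27, S31, S36, S47, S53, S56, S59, S62, S67, S7, S70, S74, S76, S77, S86, S87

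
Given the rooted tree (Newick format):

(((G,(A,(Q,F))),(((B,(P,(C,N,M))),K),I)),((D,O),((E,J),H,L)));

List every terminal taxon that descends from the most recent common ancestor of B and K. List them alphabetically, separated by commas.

B, C, K, M, N, P

Tracing B: it sits inside (B,(P,(C,N,M))).
Tracing K: it sits inside ((B,(P,(C,N,M))),K).
The smallest clade enclosing both is ((B,(P,(C,N,M))),K); the answer is its 6 terminal taxa in alphabetical order.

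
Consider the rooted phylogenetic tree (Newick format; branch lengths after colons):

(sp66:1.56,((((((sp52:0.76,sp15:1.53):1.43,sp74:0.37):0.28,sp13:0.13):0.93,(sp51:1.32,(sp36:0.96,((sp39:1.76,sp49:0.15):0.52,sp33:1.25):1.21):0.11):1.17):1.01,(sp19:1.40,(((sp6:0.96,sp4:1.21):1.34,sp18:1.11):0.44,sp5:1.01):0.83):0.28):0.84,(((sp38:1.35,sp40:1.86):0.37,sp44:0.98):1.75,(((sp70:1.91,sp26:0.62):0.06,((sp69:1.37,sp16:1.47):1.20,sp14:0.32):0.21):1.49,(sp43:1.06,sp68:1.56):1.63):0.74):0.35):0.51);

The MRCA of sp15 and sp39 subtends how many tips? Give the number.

The MRCA of sp15 and sp39 is the node subtending ((((sp52,sp15),sp74),sp13),(sp51,(sp36,((sp39,sp49),sp33)))).
That clade contains 9 terminal taxa: sp13, sp15, sp33, sp36, sp39, sp49, sp51, sp52, sp74.

9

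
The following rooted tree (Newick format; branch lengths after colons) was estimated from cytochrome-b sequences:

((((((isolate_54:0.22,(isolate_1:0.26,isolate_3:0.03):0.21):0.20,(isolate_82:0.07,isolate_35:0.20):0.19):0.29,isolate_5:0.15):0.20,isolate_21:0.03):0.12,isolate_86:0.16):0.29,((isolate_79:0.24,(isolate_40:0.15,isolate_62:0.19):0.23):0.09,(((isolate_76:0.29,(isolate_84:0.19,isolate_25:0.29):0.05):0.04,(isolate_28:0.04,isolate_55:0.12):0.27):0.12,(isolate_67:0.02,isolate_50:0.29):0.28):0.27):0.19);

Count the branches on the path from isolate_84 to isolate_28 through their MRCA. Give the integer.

The MRCA of isolate_84 and isolate_28 is the node subtending ((isolate_76,(isolate_84,isolate_25)),(isolate_28,isolate_55)).
From isolate_84 up to that node: 3 branches. From isolate_28 up to the same node: 2 branches. Total: 3 + 2 = 5.

5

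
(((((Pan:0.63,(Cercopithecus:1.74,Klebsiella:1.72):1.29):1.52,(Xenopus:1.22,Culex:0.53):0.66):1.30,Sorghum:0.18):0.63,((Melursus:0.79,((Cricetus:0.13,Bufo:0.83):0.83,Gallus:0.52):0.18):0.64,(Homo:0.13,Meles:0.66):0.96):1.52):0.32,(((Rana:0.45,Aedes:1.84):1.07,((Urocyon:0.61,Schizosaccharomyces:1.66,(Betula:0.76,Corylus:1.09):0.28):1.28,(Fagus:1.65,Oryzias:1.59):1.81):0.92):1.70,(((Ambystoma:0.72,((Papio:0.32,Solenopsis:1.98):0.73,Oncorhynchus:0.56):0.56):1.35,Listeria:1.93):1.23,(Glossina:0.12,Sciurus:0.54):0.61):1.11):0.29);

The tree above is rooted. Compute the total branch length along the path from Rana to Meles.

6.97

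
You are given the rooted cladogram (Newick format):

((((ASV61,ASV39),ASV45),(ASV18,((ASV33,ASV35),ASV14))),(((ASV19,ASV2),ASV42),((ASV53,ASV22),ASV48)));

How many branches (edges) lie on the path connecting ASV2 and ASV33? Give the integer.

9

The MRCA of ASV2 and ASV33 is the root of the tree.
From ASV2 up to that node: 4 branches. From ASV33 up to the same node: 5 branches. Total: 4 + 5 = 9.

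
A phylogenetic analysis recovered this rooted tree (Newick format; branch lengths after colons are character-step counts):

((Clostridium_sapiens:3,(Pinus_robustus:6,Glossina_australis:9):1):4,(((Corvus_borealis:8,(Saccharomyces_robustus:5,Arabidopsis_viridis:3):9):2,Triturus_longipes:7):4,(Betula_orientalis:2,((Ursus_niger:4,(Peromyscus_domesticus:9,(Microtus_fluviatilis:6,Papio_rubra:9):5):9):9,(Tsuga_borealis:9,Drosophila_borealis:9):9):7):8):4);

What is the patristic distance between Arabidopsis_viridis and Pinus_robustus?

The path runs Arabidopsis_viridis → … → MRCA → … → Pinus_robustus; the MRCA is the root of the tree.
Branch lengths along that path: 3 + 9 + 2 + 4 + 4 + 4 + 1 + 6 = 33.

33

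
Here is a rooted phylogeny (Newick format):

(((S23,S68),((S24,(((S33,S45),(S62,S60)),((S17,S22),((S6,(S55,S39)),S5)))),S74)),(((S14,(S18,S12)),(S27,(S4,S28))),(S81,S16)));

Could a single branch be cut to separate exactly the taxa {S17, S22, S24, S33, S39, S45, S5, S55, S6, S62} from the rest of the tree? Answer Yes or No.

No

The MRCA of the listed taxa subtends (S24,(((S33,S45),(S62,S60)),((S17,S22),((S6,(S55,S39)),S5)))).
That clade also contains S60, which is not in the proposed group, so the group is not monophyletic.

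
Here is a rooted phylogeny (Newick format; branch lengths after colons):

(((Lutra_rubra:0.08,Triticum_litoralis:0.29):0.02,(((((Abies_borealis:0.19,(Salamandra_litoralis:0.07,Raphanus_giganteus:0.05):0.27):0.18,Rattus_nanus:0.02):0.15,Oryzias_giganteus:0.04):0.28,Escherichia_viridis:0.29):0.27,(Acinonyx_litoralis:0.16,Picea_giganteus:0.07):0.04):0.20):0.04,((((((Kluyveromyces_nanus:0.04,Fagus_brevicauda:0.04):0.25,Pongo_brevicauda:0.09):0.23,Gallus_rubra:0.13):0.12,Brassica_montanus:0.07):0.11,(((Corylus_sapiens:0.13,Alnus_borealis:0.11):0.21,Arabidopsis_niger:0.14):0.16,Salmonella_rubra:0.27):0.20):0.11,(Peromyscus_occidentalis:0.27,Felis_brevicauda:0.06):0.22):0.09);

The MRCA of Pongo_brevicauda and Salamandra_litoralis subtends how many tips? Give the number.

21

The MRCA of Pongo_brevicauda and Salamandra_litoralis is the root, so the clade is the entire tree.
That clade contains 21 terminal taxa: Abies_borealis, Acinonyx_litoralis, Alnus_borealis, Arabidopsis_niger, Brassica_montanus, Corylus_sapiens, Escherichia_viridis, Fagus_brevicauda, Felis_brevicauda, Gallus_rubra, Kluyveromyces_nanus, Lutra_rubra, Oryzias_giganteus, Peromyscus_occidentalis, Picea_giganteus, Pongo_brevicauda, Raphanus_giganteus, Rattus_nanus, Salamandra_litoralis, Salmonella_rubra, Triticum_litoralis.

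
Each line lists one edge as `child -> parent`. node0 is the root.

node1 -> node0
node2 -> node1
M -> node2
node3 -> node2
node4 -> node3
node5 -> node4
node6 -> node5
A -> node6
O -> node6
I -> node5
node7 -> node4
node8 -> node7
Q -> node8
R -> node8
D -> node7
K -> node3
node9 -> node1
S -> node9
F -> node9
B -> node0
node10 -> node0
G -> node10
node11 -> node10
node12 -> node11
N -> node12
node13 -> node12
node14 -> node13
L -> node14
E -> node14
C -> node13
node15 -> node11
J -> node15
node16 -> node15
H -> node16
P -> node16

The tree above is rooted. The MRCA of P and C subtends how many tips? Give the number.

The MRCA of P and C is the node subtending ((N,((L,E),C)),(J,(H,P))).
That clade contains 7 terminal taxa: C, E, H, J, L, N, P.

7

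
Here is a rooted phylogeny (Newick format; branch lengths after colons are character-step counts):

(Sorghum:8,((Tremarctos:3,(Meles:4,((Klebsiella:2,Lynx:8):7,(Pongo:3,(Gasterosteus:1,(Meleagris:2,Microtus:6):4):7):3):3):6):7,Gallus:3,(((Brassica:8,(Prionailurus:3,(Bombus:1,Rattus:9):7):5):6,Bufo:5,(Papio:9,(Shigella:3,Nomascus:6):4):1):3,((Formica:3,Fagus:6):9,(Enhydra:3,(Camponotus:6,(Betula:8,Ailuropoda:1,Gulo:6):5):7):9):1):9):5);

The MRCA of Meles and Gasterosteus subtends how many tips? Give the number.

7

The MRCA of Meles and Gasterosteus is the node subtending (Meles,((Klebsiella,Lynx),(Pongo,(Gasterosteus,(Meleagris,Microtus))))).
That clade contains 7 terminal taxa: Gasterosteus, Klebsiella, Lynx, Meleagris, Meles, Microtus, Pongo.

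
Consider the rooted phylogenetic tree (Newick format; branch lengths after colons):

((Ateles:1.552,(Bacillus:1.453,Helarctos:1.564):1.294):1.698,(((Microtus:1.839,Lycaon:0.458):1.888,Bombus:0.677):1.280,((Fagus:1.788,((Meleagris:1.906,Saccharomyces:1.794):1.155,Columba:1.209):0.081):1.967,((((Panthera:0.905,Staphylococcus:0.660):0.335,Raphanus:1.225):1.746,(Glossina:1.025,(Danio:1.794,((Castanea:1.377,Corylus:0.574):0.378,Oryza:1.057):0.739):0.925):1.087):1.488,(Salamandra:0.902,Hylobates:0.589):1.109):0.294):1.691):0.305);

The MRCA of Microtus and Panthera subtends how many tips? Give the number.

The MRCA of Microtus and Panthera is the node subtending (((Microtus,Lycaon),Bombus),((Fagus,((Meleagris,Saccharomyces),Columba)),((((Panthera,Staphylococcus),Raphanus),(Glossina,(Danio,((Castanea,Corylus),Oryza)))),(Salamandra,Hylobates)))).
That clade contains 17 terminal taxa: Bombus, Castanea, Columba, Corylus, Danio, Fagus, Glossina, Hylobates, Lycaon, Meleagris, Microtus, Oryza, Panthera, Raphanus, Saccharomyces, Salamandra, Staphylococcus.

17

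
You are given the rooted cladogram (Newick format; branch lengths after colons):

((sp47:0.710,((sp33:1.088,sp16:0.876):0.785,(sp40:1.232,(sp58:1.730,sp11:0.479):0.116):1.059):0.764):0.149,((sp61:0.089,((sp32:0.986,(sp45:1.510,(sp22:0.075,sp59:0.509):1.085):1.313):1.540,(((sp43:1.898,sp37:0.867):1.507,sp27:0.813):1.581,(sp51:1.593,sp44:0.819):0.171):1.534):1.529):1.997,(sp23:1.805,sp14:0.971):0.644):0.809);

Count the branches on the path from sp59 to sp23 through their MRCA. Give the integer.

The MRCA of sp59 and sp23 is the node subtending ((sp61,((sp32,(sp45,(sp22,sp59))),(((sp43,sp37),sp27),(sp51,sp44)))),(sp23,sp14)).
From sp59 up to that node: 6 branches. From sp23 up to the same node: 2 branches. Total: 6 + 2 = 8.

8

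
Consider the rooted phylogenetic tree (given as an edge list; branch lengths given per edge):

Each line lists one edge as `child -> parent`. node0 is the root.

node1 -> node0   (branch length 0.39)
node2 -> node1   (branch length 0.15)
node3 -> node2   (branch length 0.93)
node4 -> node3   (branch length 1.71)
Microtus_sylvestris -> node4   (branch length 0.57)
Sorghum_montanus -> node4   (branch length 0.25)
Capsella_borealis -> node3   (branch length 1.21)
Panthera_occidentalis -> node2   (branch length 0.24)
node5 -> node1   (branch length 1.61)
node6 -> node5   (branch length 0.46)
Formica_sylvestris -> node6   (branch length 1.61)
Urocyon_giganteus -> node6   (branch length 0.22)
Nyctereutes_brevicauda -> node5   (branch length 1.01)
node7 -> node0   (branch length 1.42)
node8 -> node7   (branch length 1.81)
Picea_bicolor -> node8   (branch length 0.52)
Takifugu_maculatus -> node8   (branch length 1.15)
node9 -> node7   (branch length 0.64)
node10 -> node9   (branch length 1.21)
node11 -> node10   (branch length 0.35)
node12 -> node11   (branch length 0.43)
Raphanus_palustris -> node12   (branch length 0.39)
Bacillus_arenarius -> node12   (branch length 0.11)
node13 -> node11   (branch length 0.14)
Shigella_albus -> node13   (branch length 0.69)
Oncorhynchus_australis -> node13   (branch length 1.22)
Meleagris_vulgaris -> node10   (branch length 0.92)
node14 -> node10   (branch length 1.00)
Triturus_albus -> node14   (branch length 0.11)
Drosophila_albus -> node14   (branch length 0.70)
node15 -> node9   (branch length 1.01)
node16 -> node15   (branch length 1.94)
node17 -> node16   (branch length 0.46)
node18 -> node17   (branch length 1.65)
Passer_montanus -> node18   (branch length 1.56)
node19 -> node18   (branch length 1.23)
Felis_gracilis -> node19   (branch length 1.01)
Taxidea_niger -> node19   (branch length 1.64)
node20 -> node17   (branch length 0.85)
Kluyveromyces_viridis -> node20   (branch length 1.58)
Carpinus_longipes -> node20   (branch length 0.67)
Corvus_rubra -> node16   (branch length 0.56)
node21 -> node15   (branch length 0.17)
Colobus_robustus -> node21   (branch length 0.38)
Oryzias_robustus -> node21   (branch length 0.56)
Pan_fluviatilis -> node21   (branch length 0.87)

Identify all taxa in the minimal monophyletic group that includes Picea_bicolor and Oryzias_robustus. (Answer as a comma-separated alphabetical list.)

Tracing Picea_bicolor: it sits inside (Picea_bicolor,Takifugu_maculatus).
Tracing Oryzias_robustus: it sits inside (Colobus_robustus,Oryzias_robustus,Pan_fluviatilis).
The smallest clade enclosing both is ((Picea_bicolor,Takifugu_maculatus),((((Raphanus_palustris,Bacillus_arenarius),(Shigella_albus,Oncorhynchus_australis)),Meleagris_vulgaris,(Triturus_albus,Drosophila_albus)),((((Passer_montanus,(Felis_gracilis,Taxidea_niger)),(Kluyveromyces_viridis,Carpinus_longipes)),Corvus_rubra),(Colobus_robustus,Oryzias_robustus,Pan_fluviatilis)))); the answer is its 18 terminal taxa in alphabetical order.

Bacillus_arenarius, Carpinus_longipes, Colobus_robustus, Corvus_rubra, Drosophila_albus, Felis_gracilis, Kluyveromyces_viridis, Meleagris_vulgaris, Oncorhynchus_australis, Oryzias_robustus, Pan_fluviatilis, Passer_montanus, Picea_bicolor, Raphanus_palustris, Shigella_albus, Takifugu_maculatus, Taxidea_niger, Triturus_albus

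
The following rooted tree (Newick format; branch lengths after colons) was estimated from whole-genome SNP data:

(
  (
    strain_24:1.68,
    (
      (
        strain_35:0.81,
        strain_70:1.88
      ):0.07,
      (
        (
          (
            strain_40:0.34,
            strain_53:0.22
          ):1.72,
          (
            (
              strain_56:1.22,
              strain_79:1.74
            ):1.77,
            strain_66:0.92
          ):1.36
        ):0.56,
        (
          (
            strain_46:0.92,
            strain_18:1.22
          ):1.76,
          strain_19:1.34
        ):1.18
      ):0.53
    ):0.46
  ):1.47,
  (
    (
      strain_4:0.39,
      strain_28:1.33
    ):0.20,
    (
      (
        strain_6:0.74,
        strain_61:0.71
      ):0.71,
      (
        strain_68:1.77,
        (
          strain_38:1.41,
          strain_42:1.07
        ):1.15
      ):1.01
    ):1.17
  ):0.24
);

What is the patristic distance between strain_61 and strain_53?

The path runs strain_61 → … → MRCA → … → strain_53; the MRCA is the root of the tree.
Branch lengths along that path: 0.71 + 0.71 + 1.17 + 0.24 + 1.47 + 0.46 + 0.53 + 0.56 + 1.72 + 0.22 = 7.79.

7.79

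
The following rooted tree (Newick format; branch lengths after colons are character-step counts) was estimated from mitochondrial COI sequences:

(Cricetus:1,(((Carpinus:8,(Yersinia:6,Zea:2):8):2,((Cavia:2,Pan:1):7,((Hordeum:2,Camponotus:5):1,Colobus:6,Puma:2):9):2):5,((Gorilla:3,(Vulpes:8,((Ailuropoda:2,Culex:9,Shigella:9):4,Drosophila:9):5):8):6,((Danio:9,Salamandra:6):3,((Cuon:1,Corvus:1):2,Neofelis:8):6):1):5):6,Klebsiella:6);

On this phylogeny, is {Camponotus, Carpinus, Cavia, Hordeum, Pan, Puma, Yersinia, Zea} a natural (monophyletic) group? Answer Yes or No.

The MRCA of the listed taxa subtends ((Carpinus,(Yersinia,Zea)),((Cavia,Pan),((Hordeum,Camponotus),Colobus,Puma))).
That clade also contains Colobus, which is not in the proposed group, so the group is not monophyletic.

No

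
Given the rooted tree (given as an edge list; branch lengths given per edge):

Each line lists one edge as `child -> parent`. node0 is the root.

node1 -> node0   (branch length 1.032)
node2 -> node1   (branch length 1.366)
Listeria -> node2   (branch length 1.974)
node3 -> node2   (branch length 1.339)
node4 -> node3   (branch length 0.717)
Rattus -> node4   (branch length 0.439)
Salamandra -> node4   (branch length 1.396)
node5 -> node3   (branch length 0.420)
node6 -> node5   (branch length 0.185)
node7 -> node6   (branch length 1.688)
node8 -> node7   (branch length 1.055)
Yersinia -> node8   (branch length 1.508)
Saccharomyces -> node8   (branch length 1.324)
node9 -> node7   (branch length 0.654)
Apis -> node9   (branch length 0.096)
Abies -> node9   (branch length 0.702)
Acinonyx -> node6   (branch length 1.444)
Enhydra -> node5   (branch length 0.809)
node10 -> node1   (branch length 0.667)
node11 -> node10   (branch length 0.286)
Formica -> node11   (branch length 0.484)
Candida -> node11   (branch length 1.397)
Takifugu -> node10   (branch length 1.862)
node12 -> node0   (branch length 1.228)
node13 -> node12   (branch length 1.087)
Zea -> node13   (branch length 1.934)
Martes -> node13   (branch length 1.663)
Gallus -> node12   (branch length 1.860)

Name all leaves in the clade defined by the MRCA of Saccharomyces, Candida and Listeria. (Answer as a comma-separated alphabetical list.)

Tracing Saccharomyces: it sits inside (Yersinia,Saccharomyces).
Tracing Candida: it sits inside (Formica,Candida).
Tracing Listeria: it sits inside (Listeria,((Rattus,Salamandra),((((Yersinia,Saccharomyces),(Apis,Abies)),Acinonyx),Enhydra))).
The smallest clade enclosing all 3 is ((Listeria,((Rattus,Salamandra),((((Yersinia,Saccharomyces),(Apis,Abies)),Acinonyx),Enhydra))),((Formica,Candida),Takifugu)); the answer is its 12 terminal taxa in alphabetical order.

Abies, Acinonyx, Apis, Candida, Enhydra, Formica, Listeria, Rattus, Saccharomyces, Salamandra, Takifugu, Yersinia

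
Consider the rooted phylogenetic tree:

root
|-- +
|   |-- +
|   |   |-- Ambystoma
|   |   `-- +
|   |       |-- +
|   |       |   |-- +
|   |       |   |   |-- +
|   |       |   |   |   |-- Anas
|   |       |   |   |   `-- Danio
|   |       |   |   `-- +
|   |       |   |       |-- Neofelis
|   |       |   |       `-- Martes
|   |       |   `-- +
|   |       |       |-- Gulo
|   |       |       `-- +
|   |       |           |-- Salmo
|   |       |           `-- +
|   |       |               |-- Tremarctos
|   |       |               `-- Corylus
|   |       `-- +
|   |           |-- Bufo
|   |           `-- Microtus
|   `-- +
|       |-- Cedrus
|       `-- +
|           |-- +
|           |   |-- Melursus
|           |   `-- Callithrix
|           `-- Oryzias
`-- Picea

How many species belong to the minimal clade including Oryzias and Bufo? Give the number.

15

The MRCA of Oryzias and Bufo is the node subtending ((Ambystoma,((((Anas,Danio),(Neofelis,Martes)),(Gulo,(Salmo,(Tremarctos,Corylus)))),(Bufo,Microtus))),(Cedrus,((Melursus,Callithrix),Oryzias))).
That clade contains 15 terminal taxa: Ambystoma, Anas, Bufo, Callithrix, Cedrus, Corylus, Danio, Gulo, Martes, Melursus, Microtus, Neofelis, Oryzias, Salmo, Tremarctos.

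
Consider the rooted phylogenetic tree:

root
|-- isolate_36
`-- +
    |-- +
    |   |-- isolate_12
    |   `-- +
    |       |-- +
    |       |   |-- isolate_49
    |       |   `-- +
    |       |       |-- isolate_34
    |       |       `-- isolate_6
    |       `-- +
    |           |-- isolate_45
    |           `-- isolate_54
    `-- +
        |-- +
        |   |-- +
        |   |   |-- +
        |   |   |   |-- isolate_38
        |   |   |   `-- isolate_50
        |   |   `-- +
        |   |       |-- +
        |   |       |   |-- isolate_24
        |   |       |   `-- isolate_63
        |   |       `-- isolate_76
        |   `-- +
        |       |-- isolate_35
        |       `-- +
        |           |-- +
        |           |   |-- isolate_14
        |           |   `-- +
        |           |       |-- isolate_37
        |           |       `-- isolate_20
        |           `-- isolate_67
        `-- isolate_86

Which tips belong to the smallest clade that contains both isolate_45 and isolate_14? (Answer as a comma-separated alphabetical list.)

Tracing isolate_45: it sits inside (isolate_45,isolate_54).
Tracing isolate_14: it sits inside (isolate_14,(isolate_37,isolate_20)).
The smallest clade enclosing both is ((isolate_12,((isolate_49,(isolate_34,isolate_6)),(isolate_45,isolate_54))),((((isolate_38,isolate_50),((isolate_24,isolate_63),isolate_76)),(isolate_35,((isolate_14,(isolate_37,isolate_20)),isolate_67))),isolate_86)); the answer is its 17 terminal taxa in alphabetical order.

isolate_12, isolate_14, isolate_20, isolate_24, isolate_34, isolate_35, isolate_37, isolate_38, isolate_45, isolate_49, isolate_50, isolate_54, isolate_6, isolate_63, isolate_67, isolate_76, isolate_86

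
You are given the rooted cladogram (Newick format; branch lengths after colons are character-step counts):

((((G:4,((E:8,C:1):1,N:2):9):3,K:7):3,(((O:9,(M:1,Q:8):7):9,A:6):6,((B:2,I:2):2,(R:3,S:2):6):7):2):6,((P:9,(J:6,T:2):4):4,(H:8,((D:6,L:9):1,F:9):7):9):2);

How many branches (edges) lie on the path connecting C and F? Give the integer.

10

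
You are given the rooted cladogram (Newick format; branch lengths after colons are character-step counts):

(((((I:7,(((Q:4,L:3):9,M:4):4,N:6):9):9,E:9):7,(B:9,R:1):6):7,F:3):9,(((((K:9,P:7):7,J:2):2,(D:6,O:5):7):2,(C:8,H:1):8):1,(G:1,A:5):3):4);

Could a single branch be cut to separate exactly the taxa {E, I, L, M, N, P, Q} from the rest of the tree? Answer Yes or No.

No

The MRCA of the listed taxa is the root, so the smallest clade containing them is the whole tree.
That clade also contains A, B, C, D, F, G, H, J, K, O, R, which are not in the proposed group, so the group is not monophyletic.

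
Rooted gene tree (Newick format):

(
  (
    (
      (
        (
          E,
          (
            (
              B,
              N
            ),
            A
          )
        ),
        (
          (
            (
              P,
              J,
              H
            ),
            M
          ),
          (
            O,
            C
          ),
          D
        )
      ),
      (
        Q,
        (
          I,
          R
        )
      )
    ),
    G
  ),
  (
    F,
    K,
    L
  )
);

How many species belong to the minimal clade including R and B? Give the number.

14

The MRCA of R and B is the node subtending (((E,((B,N),A)),(((P,J,H),M),(O,C),D)),(Q,(I,R))).
That clade contains 14 terminal taxa: A, B, C, D, E, H, I, J, M, N, O, P, Q, R.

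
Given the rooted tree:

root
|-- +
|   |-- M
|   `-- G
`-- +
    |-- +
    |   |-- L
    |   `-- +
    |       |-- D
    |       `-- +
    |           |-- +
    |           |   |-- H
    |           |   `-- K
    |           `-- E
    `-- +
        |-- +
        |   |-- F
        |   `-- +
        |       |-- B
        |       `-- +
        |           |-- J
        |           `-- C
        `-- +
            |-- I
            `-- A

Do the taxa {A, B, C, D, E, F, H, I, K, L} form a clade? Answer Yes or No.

The MRCA of the listed taxa subtends ((L,(D,((H,K),E))),((F,(B,(J,C))),(I,A))).
That clade also contains J, which is not in the proposed group, so the group is not monophyletic.

No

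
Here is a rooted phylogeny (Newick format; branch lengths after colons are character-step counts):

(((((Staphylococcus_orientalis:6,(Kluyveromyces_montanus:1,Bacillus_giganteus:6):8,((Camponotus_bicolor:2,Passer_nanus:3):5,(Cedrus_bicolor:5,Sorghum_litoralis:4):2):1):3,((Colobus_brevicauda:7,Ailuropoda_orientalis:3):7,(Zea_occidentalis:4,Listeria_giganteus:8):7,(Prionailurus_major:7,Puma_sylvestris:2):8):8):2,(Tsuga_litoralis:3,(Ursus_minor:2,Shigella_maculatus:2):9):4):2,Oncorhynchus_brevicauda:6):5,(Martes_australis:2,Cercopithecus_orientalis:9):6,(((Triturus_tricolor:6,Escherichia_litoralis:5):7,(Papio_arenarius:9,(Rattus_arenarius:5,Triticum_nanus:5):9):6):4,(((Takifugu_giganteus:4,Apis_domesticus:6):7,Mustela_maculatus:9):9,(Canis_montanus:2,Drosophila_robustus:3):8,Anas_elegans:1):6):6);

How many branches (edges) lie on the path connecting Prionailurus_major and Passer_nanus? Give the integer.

7

The MRCA of Prionailurus_major and Passer_nanus is the node subtending ((Staphylococcus_orientalis,(Kluyveromyces_montanus,Bacillus_giganteus),((Camponotus_bicolor,Passer_nanus),(Cedrus_bicolor,Sorghum_litoralis))),((Colobus_brevicauda,Ailuropoda_orientalis),(Zea_occidentalis,Listeria_giganteus),(Prionailurus_major,Puma_sylvestris))).
From Prionailurus_major up to that node: 3 branches. From Passer_nanus up to the same node: 4 branches. Total: 3 + 4 = 7.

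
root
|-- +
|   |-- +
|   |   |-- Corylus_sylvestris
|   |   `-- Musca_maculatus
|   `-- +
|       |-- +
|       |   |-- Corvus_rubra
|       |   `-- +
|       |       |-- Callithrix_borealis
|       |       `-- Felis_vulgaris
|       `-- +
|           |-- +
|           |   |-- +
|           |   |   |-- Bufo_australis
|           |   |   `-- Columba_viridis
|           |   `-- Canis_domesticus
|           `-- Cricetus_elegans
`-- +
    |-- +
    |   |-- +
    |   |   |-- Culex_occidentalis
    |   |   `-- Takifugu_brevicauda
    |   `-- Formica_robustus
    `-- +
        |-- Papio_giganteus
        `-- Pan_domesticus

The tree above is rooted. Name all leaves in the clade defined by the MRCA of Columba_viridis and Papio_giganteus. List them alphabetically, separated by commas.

Bufo_australis, Callithrix_borealis, Canis_domesticus, Columba_viridis, Corvus_rubra, Corylus_sylvestris, Cricetus_elegans, Culex_occidentalis, Felis_vulgaris, Formica_robustus, Musca_maculatus, Pan_domesticus, Papio_giganteus, Takifugu_brevicauda

Tracing Columba_viridis: it sits inside (Bufo_australis,Columba_viridis).
Tracing Papio_giganteus: it sits inside (Papio_giganteus,Pan_domesticus).
The smallest clade enclosing both is the whole tree (their MRCA is the root), so the answer is all 14 tips in alphabetical order.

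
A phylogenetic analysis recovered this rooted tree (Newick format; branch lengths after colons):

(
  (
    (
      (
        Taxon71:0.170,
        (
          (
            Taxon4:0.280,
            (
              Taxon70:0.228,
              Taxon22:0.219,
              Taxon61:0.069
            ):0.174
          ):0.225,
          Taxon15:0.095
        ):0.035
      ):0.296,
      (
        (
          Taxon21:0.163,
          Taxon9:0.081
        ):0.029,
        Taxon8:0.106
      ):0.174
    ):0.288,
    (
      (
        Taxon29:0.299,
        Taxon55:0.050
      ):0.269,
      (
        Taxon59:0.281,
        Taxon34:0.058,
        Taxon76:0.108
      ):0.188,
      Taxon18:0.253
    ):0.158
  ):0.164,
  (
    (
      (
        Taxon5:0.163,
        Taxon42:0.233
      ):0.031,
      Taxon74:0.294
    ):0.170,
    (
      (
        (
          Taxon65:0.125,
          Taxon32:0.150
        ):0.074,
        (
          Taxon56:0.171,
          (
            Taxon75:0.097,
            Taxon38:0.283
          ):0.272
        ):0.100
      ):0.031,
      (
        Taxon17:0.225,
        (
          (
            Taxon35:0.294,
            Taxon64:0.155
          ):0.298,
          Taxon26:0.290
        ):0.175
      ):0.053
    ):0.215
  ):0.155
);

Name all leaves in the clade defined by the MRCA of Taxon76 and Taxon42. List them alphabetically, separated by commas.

Tracing Taxon76: it sits inside (Taxon59,Taxon34,Taxon76).
Tracing Taxon42: it sits inside (Taxon5,Taxon42).
The smallest clade enclosing both is the whole tree (their MRCA is the root), so the answer is all 27 tips in alphabetical order.

Taxon15, Taxon17, Taxon18, Taxon21, Taxon22, Taxon26, Taxon29, Taxon32, Taxon34, Taxon35, Taxon38, Taxon4, Taxon42, Taxon5, Taxon55, Taxon56, Taxon59, Taxon61, Taxon64, Taxon65, Taxon70, Taxon71, Taxon74, Taxon75, Taxon76, Taxon8, Taxon9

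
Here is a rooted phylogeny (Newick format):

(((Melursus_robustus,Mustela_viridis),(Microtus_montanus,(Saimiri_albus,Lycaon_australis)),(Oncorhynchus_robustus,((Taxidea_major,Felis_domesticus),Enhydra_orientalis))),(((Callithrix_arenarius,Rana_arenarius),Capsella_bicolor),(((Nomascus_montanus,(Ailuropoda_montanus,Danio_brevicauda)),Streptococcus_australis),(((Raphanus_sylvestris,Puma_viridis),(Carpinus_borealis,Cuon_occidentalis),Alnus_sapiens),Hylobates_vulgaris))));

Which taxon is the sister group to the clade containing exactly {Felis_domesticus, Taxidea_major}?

The clade containing exactly {Felis_domesticus, Taxidea_major} attaches to the tree at the node subtending ((Taxidea_major,Felis_domesticus),Enhydra_orientalis).
The other lineage descending from that same node — the sister group — is the single tip Enhydra_orientalis.

Enhydra_orientalis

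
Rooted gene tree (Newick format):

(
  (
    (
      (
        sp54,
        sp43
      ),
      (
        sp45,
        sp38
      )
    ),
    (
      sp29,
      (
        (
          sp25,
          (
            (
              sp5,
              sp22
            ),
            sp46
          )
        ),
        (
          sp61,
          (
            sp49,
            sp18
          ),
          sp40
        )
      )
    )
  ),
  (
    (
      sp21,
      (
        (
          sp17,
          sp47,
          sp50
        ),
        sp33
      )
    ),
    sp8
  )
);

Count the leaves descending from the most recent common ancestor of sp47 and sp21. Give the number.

5

The MRCA of sp47 and sp21 is the node subtending (sp21,((sp17,sp47,sp50),sp33)).
That clade contains 5 terminal taxa: sp17, sp21, sp33, sp47, sp50.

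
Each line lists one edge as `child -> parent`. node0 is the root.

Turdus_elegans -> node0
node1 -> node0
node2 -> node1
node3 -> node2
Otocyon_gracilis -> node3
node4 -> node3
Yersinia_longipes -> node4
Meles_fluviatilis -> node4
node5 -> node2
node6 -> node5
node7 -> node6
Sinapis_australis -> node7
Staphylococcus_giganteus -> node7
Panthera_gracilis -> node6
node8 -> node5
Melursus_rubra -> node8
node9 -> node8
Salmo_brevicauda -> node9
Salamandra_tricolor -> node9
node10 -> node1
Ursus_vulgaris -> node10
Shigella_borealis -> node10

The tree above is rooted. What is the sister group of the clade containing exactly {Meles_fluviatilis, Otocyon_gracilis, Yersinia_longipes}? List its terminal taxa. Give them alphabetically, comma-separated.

Melursus_rubra, Panthera_gracilis, Salamandra_tricolor, Salmo_brevicauda, Sinapis_australis, Staphylococcus_giganteus

The clade containing exactly {Meles_fluviatilis, Otocyon_gracilis, Yersinia_longipes} attaches to the tree at the node subtending ((Otocyon_gracilis,(Yersinia_longipes,Meles_fluviatilis)),(((Sinapis_australis,Staphylococcus_giganteus),Panthera_gracilis),(Melursus_rubra,(Salmo_brevicauda,Salamandra_tricolor)))).
The other lineage descending from that same node — the sister group — is (((Sinapis_australis,Staphylococcus_giganteus),Panthera_gracilis),(Melursus_rubra,(Salmo_brevicauda,Salamandra_tricolor))); its 6 tips in alphabetical order are the answer.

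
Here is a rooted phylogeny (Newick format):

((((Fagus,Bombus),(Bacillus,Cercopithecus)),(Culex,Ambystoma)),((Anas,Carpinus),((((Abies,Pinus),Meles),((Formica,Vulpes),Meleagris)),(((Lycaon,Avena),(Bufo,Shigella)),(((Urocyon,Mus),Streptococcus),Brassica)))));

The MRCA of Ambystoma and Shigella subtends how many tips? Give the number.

The MRCA of Ambystoma and Shigella is the root, so the clade is the entire tree.
That clade contains 22 terminal taxa: Abies, Ambystoma, Anas, Avena, Bacillus, Bombus, Brassica, Bufo, Carpinus, Cercopithecus, Culex, Fagus, Formica, Lycaon, Meleagris, Meles, Mus, Pinus, Shigella, Streptococcus, Urocyon, Vulpes.

22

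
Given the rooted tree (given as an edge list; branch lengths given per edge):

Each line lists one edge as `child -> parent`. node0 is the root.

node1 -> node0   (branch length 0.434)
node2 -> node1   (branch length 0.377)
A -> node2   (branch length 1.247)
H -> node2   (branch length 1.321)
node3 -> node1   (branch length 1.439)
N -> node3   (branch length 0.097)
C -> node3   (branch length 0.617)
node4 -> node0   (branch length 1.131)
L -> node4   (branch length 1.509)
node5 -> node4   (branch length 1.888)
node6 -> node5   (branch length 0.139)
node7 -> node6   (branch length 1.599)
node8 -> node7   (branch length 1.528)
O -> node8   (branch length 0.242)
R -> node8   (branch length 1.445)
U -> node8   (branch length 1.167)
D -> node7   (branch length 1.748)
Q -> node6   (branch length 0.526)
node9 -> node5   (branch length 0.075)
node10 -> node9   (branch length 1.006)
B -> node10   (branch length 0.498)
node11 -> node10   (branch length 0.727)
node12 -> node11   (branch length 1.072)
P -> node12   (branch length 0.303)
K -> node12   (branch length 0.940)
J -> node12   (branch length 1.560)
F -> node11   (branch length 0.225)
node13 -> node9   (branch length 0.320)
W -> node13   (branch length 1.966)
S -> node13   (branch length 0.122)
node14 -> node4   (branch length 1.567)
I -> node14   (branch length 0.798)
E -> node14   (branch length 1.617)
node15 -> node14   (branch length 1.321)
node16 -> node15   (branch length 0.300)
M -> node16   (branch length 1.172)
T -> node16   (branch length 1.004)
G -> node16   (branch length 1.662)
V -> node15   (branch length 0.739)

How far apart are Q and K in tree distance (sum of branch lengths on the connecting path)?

The path runs Q → … → MRCA → … → K; the MRCA is the node subtending ((((O,R,U),D),Q),((B,((P,K,J),F)),(W,S))).
Branch lengths along that path: 0.526 + 0.139 + 0.075 + 1.006 + 0.727 + 1.072 + 0.940 = 4.485.

4.485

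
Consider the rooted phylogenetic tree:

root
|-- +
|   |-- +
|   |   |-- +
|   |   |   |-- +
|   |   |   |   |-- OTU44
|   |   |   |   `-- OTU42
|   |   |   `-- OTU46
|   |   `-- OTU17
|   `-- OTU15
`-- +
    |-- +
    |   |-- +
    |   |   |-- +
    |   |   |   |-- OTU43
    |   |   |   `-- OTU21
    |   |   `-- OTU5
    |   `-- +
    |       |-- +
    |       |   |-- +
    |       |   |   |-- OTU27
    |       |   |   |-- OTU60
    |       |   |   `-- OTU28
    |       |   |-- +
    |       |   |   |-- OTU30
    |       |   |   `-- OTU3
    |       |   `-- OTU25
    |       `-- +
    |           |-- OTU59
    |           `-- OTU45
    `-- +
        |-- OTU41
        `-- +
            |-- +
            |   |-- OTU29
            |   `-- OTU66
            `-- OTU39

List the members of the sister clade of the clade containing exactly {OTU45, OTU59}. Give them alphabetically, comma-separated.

The clade containing exactly {OTU45, OTU59} attaches to the tree at the node subtending (((OTU27,OTU60,OTU28),(OTU30,OTU3),OTU25),(OTU59,OTU45)).
The other lineage descending from that same node — the sister group — is ((OTU27,OTU60,OTU28),(OTU30,OTU3),OTU25); its 6 tips in alphabetical order are the answer.

OTU25, OTU27, OTU28, OTU3, OTU30, OTU60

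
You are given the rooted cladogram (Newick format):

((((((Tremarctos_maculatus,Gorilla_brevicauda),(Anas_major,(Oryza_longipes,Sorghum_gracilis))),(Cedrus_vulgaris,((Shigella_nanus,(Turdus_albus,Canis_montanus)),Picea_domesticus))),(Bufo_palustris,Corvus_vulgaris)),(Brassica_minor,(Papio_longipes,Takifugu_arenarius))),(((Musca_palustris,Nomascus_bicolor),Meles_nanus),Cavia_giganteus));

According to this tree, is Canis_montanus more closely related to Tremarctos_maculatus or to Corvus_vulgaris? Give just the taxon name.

Tremarctos_maculatus

The MRCA of Canis_montanus and Tremarctos_maculatus subtends (((Tremarctos_maculatus,Gorilla_brevicauda),(Anas_major,(Oryza_longipes,Sorghum_gracilis))),(Cedrus_vulgaris,((Shigella_nanus,(Turdus_albus,Canis_montanus)),Picea_domesticus))) (10 taxa).
The MRCA of Canis_montanus and Corvus_vulgaris subtends ((((Tremarctos_maculatus,Gorilla_brevicauda),(Anas_major,(Oryza_longipes,Sorghum_gracilis))),(Cedrus_vulgaris,((Shigella_nanus,(Turdus_albus,Canis_montanus)),Picea_domesticus))),(Bufo_palustris,Corvus_vulgaris)) (12 taxa).
The first is nested inside the second, so Canis_montanus shares a more recent common ancestor with Tremarctos_maculatus.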